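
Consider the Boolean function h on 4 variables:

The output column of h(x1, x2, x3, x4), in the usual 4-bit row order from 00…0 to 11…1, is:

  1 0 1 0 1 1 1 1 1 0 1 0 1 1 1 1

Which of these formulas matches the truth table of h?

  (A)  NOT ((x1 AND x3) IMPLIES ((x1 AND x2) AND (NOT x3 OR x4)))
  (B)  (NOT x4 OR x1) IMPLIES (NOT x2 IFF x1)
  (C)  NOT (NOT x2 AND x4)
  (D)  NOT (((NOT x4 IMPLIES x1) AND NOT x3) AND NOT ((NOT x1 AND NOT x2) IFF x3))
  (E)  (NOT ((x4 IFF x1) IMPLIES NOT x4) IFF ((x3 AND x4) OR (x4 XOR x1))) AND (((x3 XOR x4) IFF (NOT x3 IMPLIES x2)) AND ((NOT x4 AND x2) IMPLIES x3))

C

(A) fails at (0,0,0,0): the formula yields 0, h is 1.
(B) fails at (0,0,0,0): the formula yields 0, h is 1.
(D) fails at (0,0,1,1): the formula yields 1, h is 0.
(E) fails at (0,1,0,0): the formula yields 0, h is 1.
(C) is the remaining candidate, and it agrees with h on all 16 inputs.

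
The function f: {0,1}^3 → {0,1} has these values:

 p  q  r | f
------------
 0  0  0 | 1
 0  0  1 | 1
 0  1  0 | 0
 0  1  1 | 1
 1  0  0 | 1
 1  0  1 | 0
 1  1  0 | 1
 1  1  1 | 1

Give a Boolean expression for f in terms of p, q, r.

f is 0 on only 2 rows — (0,1,0), (1,0,1). Writing each as a minterm (¬p·q·¬r, p·¬q·r) and OR-ing them characterizes exactly where f=0, so f is the negation of that disjunction.

f(p, q, r) = ~(((~p & q) & ~r) | ((p & ~q) & r))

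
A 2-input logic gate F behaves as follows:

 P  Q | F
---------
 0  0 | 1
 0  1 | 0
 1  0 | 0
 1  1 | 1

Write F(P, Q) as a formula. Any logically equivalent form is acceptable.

The output is 1 exactly when an even number of inputs are 1 — the complement of 2-way XOR.

F(P, Q) = ¬(P ⊕ Q)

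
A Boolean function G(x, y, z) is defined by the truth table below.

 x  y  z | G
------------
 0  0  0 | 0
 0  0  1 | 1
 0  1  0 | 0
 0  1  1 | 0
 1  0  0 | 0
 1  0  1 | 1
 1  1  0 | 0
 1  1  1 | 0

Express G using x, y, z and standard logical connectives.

The 1-rows are (0,0,1), (1,0,1). Each contributes one minterm — ¬x·¬y·z; x·¬y·z — and their disjunction is a sum-of-products form of G.

G(x, y, z) = ((NOT x AND NOT y) AND z) OR ((x AND NOT y) AND z)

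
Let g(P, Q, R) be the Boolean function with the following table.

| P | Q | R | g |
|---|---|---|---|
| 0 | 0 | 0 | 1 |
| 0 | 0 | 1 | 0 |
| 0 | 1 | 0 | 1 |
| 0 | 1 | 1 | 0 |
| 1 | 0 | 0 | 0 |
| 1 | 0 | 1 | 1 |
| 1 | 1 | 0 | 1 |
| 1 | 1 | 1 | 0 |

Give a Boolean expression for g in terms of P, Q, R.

g(P, Q, R) = ((((NOT P AND NOT Q) AND NOT R) OR ((NOT P AND Q) AND NOT R)) OR ((P AND NOT Q) AND R)) OR ((P AND Q) AND NOT R)

g=1 on 4 inputs: (0,0,0), (0,1,0), (1,0,1), (1,1,0). Reading each as a conjunction of literals (¬P·¬Q·¬R, ¬P·Q·¬R, P·¬Q·R, P·Q·¬R) and taking the OR gives the canonical DNF.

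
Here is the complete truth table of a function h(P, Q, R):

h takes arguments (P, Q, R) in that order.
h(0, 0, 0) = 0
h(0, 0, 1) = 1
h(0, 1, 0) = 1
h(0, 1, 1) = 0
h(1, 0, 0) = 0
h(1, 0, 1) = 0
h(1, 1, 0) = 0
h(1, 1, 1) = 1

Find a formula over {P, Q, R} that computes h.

h(P, Q, R) = (((NOT P AND NOT Q) AND R) OR ((NOT P AND Q) AND NOT R)) OR ((P AND Q) AND R)

h=1 on 3 inputs: (0,0,1), (0,1,0), (1,1,1). Reading each as a conjunction of literals (¬P·¬Q·R, ¬P·Q·¬R, P·Q·R) and taking the OR gives the canonical DNF.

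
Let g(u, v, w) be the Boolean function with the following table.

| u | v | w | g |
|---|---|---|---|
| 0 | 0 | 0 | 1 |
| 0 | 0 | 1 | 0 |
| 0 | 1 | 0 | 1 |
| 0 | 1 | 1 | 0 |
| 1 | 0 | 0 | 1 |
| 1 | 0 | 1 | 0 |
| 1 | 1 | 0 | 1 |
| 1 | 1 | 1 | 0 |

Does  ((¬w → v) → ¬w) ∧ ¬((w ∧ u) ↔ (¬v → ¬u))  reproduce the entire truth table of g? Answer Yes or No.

Test each input against both g and the formula:
  u=0, v=0, w=0: formula gives 1, g = 1 ✓
  u=0, v=0, w=1: formula gives 0, g = 0 ✓
  u=0, v=1, w=0: formula gives 1, g = 1 ✓
  u=0, v=1, w=1: formula gives 0, g = 0 ✓
  u=1, v=0, w=0: formula gives 0, but g = 1 ✗
Since they disagree at (1,0,0), the expression is not a correct formula for g.

No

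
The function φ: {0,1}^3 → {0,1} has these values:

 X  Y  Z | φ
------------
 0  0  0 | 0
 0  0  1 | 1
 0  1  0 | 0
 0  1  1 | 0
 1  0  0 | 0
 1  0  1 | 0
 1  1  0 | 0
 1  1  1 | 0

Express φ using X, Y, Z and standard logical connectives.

φ(X, Y, Z) = (not X and not Y) and Z

Only row (0,0,1) gives 1. That row's minterm ¬X·¬Y·Z is φ directly.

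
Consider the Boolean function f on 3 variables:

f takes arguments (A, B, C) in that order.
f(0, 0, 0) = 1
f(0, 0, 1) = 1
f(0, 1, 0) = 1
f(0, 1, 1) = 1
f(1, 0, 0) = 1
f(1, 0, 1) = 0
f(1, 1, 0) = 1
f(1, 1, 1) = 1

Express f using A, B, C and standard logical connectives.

f(A, B, C) = not ((A and not B) and C)

f is 0 on exactly one input, (1,0,1), whose minterm is A·¬B·C. So f is the negation of that single conjunction.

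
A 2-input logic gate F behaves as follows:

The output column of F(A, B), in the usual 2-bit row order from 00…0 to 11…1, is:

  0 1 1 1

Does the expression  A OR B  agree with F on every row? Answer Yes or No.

Yes

Test each input against both F and the formula:
  A=0, B=0: formula gives 0, F = 0 ✓
  A=0, B=1: formula gives 1, F = 1 ✓
  A=1, B=0: formula gives 1, F = 1 ✓
  A=1, B=1: formula gives 1, F = 1 ✓
Every row agrees, so the formula is equivalent.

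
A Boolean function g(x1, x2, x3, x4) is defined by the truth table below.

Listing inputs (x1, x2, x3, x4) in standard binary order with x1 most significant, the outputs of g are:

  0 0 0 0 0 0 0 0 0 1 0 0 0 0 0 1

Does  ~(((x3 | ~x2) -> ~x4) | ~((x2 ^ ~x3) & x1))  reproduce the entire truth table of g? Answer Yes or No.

Yes

Test each input against both g and the formula:
  x1=0, x2=0, x3=0, x4=0: formula gives 0, g = 0 ✓
  x1=0, x2=0, x3=0, x4=1: formula gives 0, g = 0 ✓
  x1=0, x2=0, x3=1, x4=0: formula gives 0, g = 0 ✓
  x1=0, x2=0, x3=1, x4=1: formula gives 0, g = 0 ✓
  … (the remaining 12 rows also agree.)
No disagreement on any input; they are logically equivalent.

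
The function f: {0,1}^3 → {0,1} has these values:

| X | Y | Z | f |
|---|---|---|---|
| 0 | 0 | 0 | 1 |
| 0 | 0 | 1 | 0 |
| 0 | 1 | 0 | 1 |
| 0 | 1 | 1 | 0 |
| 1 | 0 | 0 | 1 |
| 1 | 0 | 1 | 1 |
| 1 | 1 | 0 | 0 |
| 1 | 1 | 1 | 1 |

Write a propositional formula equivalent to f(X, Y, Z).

The 0-rows are (0,0,1), (0,1,1), (1,1,0). Take each as a conjunction (¬X·¬Y·Z, ¬X·Y·Z, X·Y·¬Z), form their disjunction, and complement — that gives a formula that is 1 everywhere f is.

f(X, Y, Z) = ¬((((¬X ∧ ¬Y) ∧ Z) ∨ ((¬X ∧ Y) ∧ Z)) ∨ ((X ∧ Y) ∧ ¬Z))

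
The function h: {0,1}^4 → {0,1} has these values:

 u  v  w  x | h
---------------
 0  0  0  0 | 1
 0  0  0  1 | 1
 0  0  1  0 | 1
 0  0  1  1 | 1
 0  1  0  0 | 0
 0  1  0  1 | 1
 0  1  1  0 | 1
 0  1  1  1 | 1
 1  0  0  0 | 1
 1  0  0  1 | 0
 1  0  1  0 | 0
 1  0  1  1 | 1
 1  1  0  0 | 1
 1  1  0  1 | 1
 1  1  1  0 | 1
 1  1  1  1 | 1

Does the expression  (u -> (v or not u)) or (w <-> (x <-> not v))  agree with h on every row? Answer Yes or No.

No

Check the formula against h row by row:
  u=0, v=0, w=0, x=0: formula gives 1, h = 1 ✓
  u=0, v=0, w=0, x=1: formula gives 1, h = 1 ✓
  u=0, v=0, w=1, x=0: formula gives 1, h = 1 ✓
  u=0, v=0, w=1, x=1: formula gives 1, h = 1 ✓
  u=0, v=1, w=0, x=0: formula gives 1, but h = 0 ✗
Since they disagree at (0,1,0,0), the expression is not a correct formula for h.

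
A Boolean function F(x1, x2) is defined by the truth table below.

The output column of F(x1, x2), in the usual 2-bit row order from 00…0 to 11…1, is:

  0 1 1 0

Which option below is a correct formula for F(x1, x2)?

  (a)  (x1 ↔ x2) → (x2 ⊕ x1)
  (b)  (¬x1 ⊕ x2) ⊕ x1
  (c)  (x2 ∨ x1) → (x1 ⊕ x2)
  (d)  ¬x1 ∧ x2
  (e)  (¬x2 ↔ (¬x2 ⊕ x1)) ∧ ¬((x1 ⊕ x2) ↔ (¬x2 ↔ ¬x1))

(b) fails at (0,0): the formula yields 1, F is 0.
(c) fails at (0,0): the formula yields 1, F is 0.
(d) fails at (1,0): the formula yields 0, F is 1.
(e) fails at (0,0): the formula yields 1, F is 0.
Only (a) survives; checking it on all 4 rows confirms it matches F.

a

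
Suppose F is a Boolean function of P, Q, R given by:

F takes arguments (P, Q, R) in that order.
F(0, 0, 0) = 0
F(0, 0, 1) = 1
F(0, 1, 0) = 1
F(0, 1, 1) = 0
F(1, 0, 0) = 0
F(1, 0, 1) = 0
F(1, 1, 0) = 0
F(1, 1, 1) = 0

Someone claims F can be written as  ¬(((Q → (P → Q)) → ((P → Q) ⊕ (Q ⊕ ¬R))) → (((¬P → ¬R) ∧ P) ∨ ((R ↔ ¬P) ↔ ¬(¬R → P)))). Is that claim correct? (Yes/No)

Yes

Test each input against both F and the formula:
  P=0, Q=0, R=0: formula gives 0, F = 0 ✓
  P=0, Q=0, R=1: formula gives 1, F = 1 ✓
  P=0, Q=1, R=0: formula gives 1, F = 1 ✓
  P=0, Q=1, R=1: formula gives 0, F = 0 ✓
  P=1, Q=0, R=0: formula gives 0, F = 0 ✓
  …and likewise for the remaining 3 rows.
Every row agrees, so the formula is equivalent.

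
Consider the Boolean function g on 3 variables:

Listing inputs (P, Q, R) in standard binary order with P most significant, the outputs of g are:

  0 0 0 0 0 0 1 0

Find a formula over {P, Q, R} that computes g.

g is 1 on exactly one input, (1,1,0), whose minterm is P·Q·¬R. So g is just that conjunction.

g(P, Q, R) = (P and Q) and not R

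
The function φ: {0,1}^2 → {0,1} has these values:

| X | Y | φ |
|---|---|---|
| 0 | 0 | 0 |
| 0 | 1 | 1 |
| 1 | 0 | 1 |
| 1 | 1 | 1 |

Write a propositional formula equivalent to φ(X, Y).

The output is 1 whenever at least one input is 1 — the OR of all inputs.

φ(X, Y) = X OR Y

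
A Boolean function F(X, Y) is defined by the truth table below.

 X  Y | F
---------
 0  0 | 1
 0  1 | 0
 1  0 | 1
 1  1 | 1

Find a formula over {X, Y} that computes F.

This is Y → X (false only at 0,1).

F(X, Y) = Y → X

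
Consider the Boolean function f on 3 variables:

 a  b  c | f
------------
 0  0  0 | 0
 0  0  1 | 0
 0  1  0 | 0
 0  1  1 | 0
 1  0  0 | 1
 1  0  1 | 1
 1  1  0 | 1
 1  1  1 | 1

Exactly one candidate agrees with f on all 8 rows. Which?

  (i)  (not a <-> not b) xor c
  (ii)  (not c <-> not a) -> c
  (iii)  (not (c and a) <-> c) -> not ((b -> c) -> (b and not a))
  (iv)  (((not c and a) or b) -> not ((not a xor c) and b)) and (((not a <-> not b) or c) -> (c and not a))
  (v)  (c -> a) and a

(i) fails at (0,0,0): the formula yields 1, f is 0.
(ii) fails at (0,0,1): the formula yields 1, f is 0.
(iii) fails at (0,0,0): the formula yields 1, f is 0.
(iv) fails at (0,0,1): the formula yields 1, f is 0.
(v) is the remaining candidate, and it agrees with f on all 8 inputs.

v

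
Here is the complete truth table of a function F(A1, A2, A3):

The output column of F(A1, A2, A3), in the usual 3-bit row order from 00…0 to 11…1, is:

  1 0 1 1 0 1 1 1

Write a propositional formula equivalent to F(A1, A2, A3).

F is 0 on only 2 rows — (0,0,1), (1,0,0). Writing each as a minterm (¬A1·¬A2·A3, A1·¬A2·¬A3) and OR-ing them characterizes exactly where F=0, so F is the negation of that disjunction.

F(A1, A2, A3) = ~(((~A1 & ~A2) & A3) | ((A1 & ~A2) & ~A3))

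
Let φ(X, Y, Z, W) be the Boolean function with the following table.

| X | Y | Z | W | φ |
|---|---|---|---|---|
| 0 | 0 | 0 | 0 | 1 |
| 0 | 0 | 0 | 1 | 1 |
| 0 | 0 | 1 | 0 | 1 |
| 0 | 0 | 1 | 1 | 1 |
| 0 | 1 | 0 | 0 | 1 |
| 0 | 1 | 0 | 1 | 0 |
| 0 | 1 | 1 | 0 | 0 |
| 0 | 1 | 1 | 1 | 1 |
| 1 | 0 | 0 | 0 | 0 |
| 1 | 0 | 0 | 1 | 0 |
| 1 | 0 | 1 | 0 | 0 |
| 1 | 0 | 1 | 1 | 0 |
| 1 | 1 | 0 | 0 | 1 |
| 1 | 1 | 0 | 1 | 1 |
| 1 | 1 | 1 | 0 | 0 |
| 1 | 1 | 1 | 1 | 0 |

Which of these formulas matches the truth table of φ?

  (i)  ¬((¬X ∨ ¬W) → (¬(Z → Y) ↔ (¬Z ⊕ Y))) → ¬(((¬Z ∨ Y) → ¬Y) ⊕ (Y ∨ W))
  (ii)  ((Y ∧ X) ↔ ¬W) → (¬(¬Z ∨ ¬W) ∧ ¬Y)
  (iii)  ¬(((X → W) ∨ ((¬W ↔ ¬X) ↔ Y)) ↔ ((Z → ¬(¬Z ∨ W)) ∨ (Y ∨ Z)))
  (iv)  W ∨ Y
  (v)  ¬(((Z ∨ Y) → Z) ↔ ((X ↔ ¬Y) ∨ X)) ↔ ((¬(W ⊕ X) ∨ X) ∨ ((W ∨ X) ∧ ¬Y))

v

(i): at (0,0,0,0) it gives 0, but φ = 1 — eliminated.
(ii): at (0,0,0,1) it gives 0, but φ = 1 — eliminated.
(iii): at (0,0,0,0) it gives 0, but φ = 1 — eliminated.
(iv): at (0,0,0,0) it gives 0, but φ = 1 — eliminated.
(v) is the remaining candidate, and it agrees with φ on all 16 inputs.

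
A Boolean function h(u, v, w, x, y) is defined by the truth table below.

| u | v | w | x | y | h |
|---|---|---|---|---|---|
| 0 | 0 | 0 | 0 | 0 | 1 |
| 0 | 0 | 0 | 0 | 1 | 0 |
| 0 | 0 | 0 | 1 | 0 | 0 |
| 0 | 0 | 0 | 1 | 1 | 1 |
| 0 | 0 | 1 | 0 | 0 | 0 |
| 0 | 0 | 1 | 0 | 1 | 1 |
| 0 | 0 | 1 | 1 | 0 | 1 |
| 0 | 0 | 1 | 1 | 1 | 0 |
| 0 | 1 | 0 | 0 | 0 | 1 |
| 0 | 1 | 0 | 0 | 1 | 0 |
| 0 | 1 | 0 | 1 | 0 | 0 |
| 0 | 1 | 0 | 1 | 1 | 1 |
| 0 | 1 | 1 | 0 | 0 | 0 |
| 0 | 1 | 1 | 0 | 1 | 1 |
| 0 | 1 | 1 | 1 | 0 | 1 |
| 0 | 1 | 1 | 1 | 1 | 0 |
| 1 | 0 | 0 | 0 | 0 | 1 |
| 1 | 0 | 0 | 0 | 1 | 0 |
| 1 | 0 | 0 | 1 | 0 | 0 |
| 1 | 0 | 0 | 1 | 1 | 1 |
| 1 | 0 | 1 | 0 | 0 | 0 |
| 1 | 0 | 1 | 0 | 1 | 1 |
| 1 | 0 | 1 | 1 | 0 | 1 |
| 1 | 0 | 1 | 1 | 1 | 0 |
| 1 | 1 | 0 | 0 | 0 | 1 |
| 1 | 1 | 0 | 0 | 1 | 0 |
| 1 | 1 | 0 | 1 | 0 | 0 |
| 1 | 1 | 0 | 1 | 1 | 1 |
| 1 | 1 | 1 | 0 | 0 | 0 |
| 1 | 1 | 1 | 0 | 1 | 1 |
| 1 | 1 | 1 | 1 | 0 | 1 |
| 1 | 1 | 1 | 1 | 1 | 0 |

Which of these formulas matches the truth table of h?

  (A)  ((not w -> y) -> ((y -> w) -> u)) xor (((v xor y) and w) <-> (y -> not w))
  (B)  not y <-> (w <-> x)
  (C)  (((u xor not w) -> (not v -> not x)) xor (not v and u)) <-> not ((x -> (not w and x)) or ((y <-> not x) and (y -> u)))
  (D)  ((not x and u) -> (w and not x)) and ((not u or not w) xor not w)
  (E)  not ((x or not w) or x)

B

(A) disagrees with h on (0,0,0,0,1) (formula → 1, table → 0); rule it out.
(C) disagrees with h on (0,0,0,0,0) (formula → 0, table → 1); rule it out.
(D) disagrees with h on (0,0,0,0,0) (formula → 0, table → 1); rule it out.
(E) disagrees with h on (0,0,0,0,0) (formula → 0, table → 1); rule it out.
That leaves (B). Evaluating it on every row reproduces the table of h exactly.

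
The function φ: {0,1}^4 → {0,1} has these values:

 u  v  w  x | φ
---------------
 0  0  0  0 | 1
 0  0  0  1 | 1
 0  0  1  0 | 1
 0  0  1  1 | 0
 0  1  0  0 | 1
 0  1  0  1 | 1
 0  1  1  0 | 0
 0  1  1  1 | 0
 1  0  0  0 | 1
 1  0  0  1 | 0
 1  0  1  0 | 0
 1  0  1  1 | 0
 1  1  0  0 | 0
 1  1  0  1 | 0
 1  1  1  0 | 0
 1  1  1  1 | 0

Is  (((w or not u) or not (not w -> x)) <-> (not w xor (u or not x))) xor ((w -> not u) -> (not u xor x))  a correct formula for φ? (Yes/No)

Check the formula against φ row by row:
  u=0, v=0, w=0, x=0: formula gives 1, φ = 1 ✓
  u=0, v=0, w=0, x=1: formula gives 1, φ = 1 ✓
  u=0, v=0, w=1, x=0: formula gives 0, but φ = 1 ✗
Since they disagree at (0,0,1,0), the expression is not a correct formula for φ.

No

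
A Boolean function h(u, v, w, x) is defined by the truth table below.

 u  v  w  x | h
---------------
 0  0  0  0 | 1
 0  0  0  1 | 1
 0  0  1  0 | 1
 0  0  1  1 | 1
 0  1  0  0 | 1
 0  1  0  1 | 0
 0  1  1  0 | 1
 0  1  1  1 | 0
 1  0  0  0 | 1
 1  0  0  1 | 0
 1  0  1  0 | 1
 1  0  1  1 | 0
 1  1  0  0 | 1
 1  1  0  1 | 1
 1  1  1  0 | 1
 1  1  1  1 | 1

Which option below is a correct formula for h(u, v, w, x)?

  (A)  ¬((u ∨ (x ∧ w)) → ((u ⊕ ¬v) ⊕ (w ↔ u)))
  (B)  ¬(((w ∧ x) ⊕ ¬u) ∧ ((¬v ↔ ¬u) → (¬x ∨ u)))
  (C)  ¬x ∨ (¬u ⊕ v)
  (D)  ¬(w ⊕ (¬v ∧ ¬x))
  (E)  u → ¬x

(A): at (0,0,0,0) it gives 0, but h = 1 — eliminated.
(B): at (0,0,0,0) it gives 0, but h = 1 — eliminated.
(D): at (0,0,0,0) it gives 0, but h = 1 — eliminated.
(E): at (0,1,0,1) it gives 1, but h = 0 — eliminated.
Only (C) survives; checking it on all 16 rows confirms it matches h.

C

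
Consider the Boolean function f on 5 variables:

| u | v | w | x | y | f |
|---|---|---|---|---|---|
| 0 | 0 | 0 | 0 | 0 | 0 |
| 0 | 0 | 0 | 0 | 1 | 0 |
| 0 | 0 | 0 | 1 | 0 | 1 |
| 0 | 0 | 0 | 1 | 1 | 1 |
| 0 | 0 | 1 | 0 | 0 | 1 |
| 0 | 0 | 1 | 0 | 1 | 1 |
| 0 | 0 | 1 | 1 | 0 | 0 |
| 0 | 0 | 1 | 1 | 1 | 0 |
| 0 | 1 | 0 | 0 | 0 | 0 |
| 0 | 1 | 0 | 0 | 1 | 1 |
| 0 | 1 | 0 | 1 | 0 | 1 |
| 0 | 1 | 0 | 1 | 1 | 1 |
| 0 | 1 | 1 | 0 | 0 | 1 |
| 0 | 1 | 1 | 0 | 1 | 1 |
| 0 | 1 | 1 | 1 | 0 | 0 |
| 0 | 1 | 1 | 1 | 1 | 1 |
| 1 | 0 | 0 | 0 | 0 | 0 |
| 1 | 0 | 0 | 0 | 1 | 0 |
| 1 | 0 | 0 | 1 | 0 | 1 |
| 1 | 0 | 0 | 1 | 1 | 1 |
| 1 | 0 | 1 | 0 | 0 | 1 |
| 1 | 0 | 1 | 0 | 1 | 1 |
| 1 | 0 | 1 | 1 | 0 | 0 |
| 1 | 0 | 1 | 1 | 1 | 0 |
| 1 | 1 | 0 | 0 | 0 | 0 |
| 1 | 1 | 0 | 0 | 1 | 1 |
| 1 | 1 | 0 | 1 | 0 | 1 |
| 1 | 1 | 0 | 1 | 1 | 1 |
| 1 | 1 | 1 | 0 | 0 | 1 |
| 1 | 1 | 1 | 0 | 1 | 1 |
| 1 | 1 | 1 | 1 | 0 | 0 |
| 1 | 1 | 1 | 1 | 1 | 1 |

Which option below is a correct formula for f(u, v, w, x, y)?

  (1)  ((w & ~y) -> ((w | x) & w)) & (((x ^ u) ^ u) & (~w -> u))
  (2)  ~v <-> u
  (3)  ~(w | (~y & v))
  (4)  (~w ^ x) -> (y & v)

(1) disagrees with f on (0,0,0,1,0) (formula → 0, table → 1); rule it out.
(2) disagrees with f on (0,0,0,1,0) (formula → 0, table → 1); rule it out.
(3) disagrees with f on (0,0,0,0,0) (formula → 1, table → 0); rule it out.
That leaves (4). Evaluating it on every row reproduces the table of f exactly.

4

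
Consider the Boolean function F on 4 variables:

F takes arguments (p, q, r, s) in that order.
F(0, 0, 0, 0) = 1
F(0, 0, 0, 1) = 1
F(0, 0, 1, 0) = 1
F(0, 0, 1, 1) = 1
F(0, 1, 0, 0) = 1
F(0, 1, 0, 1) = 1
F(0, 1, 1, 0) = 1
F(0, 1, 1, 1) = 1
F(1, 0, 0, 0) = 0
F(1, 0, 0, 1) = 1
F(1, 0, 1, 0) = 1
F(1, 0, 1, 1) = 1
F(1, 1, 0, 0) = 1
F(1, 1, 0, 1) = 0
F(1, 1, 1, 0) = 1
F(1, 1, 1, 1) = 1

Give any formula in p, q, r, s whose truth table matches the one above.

F(p, q, r, s) = ~((((p & ~q) & ~r) & ~s) | (((p & q) & ~r) & s))

There are just 2 zero rows: (1,0,0,0), (1,1,0,1). Their minterms are p·¬q·¬r·¬s, p·q·¬r·s; the OR of those covers precisely the 0-outputs, and negating it yields F.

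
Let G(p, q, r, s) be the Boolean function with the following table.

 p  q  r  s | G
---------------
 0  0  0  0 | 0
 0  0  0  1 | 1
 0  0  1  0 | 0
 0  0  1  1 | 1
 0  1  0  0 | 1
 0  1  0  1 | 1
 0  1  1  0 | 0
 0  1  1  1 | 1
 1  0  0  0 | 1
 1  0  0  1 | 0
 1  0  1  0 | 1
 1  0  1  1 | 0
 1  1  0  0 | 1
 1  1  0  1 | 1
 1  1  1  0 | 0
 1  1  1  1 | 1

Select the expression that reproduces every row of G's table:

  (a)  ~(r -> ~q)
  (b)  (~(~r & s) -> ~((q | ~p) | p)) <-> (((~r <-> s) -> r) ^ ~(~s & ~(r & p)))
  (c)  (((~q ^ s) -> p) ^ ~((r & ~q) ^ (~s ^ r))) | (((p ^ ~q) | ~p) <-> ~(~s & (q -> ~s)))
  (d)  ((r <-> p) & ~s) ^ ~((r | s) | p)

(a): at (0,0,0,1) it gives 0, but G = 1 — eliminated.
(b): at (0,1,0,0) it gives 0, but G = 1 — eliminated.
(d): at (0,0,0,1) it gives 0, but G = 1 — eliminated.
Only (c) survives; checking it on all 16 rows confirms it matches G.

c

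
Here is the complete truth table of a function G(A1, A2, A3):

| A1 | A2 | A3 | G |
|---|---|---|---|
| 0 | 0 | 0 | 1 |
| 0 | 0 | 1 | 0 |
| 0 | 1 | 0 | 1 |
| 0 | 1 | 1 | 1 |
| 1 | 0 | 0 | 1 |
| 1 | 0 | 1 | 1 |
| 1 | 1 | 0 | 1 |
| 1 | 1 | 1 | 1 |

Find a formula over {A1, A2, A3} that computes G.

G(A1, A2, A3) = ¬((¬A1 ∧ ¬A2) ∧ A3)

Only row (0,0,1) gives 0. So G is 1 everywhere except there — the complement of the minterm ¬A1·¬A2·A3.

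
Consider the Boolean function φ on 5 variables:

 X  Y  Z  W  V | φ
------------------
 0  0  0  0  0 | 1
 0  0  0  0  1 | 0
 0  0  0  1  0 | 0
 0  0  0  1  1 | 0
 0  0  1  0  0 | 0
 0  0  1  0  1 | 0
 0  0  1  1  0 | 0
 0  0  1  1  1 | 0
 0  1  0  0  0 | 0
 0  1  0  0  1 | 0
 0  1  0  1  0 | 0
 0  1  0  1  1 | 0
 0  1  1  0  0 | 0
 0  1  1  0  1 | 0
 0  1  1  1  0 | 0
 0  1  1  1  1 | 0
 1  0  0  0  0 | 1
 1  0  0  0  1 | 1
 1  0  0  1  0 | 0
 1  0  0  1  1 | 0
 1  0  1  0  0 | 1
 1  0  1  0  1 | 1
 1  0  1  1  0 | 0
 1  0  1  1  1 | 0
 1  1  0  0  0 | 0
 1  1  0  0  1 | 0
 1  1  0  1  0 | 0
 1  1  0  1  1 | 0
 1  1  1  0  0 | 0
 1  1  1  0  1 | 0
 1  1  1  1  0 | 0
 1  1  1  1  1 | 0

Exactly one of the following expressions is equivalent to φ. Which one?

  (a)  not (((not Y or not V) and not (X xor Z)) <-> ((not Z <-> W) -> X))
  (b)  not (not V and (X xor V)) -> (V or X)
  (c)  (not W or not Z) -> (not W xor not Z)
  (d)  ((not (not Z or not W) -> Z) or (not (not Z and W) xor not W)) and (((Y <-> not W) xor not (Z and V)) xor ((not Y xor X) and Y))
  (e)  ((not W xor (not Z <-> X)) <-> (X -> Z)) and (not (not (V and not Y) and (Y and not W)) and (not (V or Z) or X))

(a): at (0,0,0,0,0) it gives 0, but φ = 1 — eliminated.
(b): at (0,0,0,0,0) it gives 0, but φ = 1 — eliminated.
(c): at (0,0,0,0,0) it gives 0, but φ = 1 — eliminated.
(d): at (0,0,0,0,1) it gives 1, but φ = 0 — eliminated.
That leaves (e). Evaluating it on every row reproduces the table of φ exactly.

e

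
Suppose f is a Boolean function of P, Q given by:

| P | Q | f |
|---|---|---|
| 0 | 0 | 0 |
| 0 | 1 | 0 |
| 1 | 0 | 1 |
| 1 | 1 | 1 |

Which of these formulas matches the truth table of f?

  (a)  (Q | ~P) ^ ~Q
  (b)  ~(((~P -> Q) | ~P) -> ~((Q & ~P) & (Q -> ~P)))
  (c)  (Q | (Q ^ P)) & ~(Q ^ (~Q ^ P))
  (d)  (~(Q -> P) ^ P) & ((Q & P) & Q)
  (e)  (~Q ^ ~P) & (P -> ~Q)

c

(a) disagrees with f on (0,1) (formula → 1, table → 0); rule it out.
(b) disagrees with f on (0,1) (formula → 1, table → 0); rule it out.
(d) disagrees with f on (1,0) (formula → 0, table → 1); rule it out.
(e) disagrees with f on (0,1) (formula → 1, table → 0); rule it out.
Only (c) survives; checking it on all 4 rows confirms it matches f.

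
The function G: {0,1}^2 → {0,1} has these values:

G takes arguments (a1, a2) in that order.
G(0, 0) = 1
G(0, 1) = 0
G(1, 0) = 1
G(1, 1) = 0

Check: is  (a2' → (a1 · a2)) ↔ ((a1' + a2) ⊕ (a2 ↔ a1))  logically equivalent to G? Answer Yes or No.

Evaluate (a2' → (a1 · a2)) ↔ ((a1' + a2) ⊕ (a2 ↔ a1)) on each row and compare to G:
  a1=0, a2=0: formula gives 1, G = 1 ✓
  a1=0, a2=1: formula gives 1, but G = 0 ✗
Since they disagree at (0,1), the expression is not a correct formula for G.

No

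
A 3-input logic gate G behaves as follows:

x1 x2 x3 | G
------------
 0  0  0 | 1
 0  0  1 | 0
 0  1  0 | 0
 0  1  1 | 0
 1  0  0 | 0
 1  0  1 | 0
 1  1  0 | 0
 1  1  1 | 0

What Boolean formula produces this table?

The output is 1 only when every input is 0 — NOR of all inputs.

G(x1, x2, x3) = ¬((x1 ∨ x2) ∨ x3)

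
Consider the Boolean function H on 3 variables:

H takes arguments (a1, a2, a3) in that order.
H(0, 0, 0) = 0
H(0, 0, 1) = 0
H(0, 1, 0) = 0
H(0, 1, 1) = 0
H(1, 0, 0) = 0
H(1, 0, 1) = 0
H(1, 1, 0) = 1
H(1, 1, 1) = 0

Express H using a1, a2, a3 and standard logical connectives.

H(a1, a2, a3) = (a1 ∧ a2) ∧ ¬a3

H is 1 on exactly one input, (1,1,0), whose minterm is a1·a2·¬a3. So H is just that conjunction.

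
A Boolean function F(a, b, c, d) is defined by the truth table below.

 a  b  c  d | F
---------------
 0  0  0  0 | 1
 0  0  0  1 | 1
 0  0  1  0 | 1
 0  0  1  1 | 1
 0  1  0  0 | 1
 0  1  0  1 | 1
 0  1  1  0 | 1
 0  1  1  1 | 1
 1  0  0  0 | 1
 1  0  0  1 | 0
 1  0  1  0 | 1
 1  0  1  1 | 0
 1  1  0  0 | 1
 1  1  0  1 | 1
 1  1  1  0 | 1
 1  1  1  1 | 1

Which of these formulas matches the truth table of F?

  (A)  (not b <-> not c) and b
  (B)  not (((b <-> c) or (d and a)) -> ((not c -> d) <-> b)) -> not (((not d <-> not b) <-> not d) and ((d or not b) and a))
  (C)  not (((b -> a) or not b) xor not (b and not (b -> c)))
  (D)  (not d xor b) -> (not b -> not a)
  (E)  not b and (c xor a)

B

(A): at (0,0,0,0) it gives 0, but F = 1 — eliminated.
(C): at (0,1,1,0) it gives 0, but F = 1 — eliminated.
(D): at (1,0,0,0) it gives 0, but F = 1 — eliminated.
(E): at (0,0,0,0) it gives 0, but F = 1 — eliminated.
That leaves (B). Evaluating it on every row reproduces the table of F exactly.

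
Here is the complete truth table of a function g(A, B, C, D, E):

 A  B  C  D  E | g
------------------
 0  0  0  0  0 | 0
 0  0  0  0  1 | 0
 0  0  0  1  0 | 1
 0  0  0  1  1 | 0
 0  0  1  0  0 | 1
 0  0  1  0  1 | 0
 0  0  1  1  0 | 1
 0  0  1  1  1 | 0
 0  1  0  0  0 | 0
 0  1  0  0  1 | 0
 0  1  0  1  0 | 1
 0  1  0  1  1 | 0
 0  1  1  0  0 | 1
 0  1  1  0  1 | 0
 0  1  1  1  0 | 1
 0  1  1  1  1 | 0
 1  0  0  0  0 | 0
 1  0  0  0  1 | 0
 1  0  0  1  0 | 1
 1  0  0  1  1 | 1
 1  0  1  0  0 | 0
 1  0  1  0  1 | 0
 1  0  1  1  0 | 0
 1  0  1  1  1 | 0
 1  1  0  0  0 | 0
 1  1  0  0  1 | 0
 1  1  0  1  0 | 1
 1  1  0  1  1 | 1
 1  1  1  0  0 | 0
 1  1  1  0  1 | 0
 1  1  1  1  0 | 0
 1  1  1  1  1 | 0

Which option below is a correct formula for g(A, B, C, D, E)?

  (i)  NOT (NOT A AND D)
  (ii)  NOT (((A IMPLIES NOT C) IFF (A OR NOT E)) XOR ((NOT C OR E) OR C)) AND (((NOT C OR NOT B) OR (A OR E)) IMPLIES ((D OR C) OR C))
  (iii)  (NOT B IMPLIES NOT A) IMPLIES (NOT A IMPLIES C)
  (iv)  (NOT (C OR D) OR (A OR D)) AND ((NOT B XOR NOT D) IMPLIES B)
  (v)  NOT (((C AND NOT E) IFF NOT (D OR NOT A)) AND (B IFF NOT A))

(i) fails at (0,0,0,0,0): the formula yields 1, g is 0.
(iii) fails at (0,0,0,1,0): the formula yields 0, g is 1.
(iv) fails at (0,0,0,0,0): the formula yields 1, g is 0.
(v) fails at (0,0,0,0,0): the formula yields 1, g is 0.
(ii) is the remaining candidate, and it agrees with g on all 32 inputs.

ii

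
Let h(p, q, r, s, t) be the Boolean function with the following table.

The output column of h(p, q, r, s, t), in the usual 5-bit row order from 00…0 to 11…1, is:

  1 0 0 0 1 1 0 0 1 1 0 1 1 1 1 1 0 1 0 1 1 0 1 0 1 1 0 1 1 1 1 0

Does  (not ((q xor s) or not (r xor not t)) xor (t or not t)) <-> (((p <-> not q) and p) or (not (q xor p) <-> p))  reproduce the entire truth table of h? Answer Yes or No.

No

Evaluate (not ((q xor s) or not (r xor not t)) xor (t or not t)) <-> (((p <-> not q) and p) or (not (q xor p) <-> p)) on each row and compare to h:
  p=0, q=0, r=0, s=0, t=0: formula gives 1, h = 1 ✓
  p=0, q=0, r=0, s=0, t=1: formula gives 0, h = 0 ✓
  p=0, q=0, r=0, s=1, t=0: formula gives 0, h = 0 ✓
  p=0, q=0, r=0, s=1, t=1: formula gives 0, h = 0 ✓
  p=0, q=0, r=1, s=0, t=0: formula gives 0, but h = 1 ✗
Since they disagree at (0,0,1,0,0), the expression is not a correct formula for h.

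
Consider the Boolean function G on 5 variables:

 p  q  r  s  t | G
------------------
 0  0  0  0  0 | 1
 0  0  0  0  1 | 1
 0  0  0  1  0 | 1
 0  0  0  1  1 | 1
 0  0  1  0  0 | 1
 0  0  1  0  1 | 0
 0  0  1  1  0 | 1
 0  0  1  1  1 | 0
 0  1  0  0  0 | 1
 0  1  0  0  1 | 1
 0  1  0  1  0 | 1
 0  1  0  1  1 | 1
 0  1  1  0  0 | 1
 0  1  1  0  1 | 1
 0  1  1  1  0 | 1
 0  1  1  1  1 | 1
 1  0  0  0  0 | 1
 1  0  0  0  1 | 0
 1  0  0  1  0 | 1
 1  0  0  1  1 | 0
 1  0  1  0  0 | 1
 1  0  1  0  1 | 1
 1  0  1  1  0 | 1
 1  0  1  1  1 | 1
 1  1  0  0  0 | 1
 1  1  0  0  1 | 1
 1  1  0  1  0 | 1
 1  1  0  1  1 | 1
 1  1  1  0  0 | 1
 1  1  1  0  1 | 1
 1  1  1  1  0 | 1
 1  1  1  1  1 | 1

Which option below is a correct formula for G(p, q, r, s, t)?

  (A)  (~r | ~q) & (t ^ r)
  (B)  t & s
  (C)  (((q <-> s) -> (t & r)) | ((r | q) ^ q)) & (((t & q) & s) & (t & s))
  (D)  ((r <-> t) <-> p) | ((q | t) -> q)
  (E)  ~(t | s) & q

(A) fails at (0,0,0,0,0): the formula yields 0, G is 1.
(B) fails at (0,0,0,0,0): the formula yields 0, G is 1.
(C) fails at (0,0,0,0,0): the formula yields 0, G is 1.
(E) fails at (0,0,0,0,0): the formula yields 0, G is 1.
(D) is the remaining candidate, and it agrees with G on all 32 inputs.

D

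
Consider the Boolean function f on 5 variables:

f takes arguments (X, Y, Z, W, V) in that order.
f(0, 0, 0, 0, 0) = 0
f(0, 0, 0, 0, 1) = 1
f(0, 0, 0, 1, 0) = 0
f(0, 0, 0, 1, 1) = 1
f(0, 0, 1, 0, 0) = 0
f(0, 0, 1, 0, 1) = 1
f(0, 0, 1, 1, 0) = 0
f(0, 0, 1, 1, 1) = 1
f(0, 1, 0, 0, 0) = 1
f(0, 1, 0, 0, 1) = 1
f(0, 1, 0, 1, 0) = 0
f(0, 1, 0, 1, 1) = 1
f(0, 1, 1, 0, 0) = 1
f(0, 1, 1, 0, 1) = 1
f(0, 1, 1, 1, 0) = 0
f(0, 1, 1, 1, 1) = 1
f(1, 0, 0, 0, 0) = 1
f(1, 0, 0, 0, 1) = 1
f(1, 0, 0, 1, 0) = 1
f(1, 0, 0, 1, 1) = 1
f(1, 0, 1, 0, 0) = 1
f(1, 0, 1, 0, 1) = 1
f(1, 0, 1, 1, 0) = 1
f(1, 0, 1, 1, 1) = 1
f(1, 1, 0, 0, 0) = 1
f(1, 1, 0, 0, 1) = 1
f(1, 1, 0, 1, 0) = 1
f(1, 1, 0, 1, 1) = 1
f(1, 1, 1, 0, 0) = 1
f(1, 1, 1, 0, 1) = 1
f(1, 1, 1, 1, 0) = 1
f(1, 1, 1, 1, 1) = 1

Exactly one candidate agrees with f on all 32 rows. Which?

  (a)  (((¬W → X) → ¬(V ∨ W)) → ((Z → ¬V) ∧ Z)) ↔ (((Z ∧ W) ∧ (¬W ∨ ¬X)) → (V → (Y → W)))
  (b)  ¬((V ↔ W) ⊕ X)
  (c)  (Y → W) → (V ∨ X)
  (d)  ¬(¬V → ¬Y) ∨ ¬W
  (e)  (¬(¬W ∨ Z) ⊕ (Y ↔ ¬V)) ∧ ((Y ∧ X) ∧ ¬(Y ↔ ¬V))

c

(a) fails at (0,0,0,0,1): the formula yields 0, f is 1.
(b) fails at (0,0,0,1,0): the formula yields 1, f is 0.
(d) fails at (0,0,0,0,0): the formula yields 1, f is 0.
(e) fails at (0,0,0,0,1): the formula yields 0, f is 1.
Only (c) survives; checking it on all 32 rows confirms it matches f.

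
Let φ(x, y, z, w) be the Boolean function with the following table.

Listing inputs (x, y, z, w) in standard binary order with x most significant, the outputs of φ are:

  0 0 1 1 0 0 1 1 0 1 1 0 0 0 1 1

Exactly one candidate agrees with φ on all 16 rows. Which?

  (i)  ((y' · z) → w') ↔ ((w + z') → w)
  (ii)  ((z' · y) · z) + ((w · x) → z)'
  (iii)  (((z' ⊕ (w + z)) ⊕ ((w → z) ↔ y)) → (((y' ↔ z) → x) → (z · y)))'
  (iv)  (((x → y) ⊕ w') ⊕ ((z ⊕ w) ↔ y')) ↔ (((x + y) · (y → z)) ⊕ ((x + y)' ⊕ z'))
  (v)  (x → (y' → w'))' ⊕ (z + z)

v

(i) fails at (0,0,0,1): the formula yields 1, φ is 0.
(ii) fails at (0,0,1,0): the formula yields 0, φ is 1.
(iii) fails at (0,0,0,0): the formula yields 1, φ is 0.
(iv) fails at (0,0,0,0): the formula yields 1, φ is 0.
(v) is the remaining candidate, and it agrees with φ on all 16 inputs.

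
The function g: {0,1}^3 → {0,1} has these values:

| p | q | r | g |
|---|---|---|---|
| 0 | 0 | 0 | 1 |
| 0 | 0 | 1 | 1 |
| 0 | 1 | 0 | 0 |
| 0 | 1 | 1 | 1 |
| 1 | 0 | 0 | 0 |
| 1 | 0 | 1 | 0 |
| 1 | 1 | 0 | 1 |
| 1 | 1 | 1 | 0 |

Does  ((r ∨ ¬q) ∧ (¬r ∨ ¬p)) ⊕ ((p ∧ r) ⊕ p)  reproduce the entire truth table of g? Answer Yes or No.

Test each input against both g and the formula:
  p=0, q=0, r=0: formula gives 1, g = 1 ✓
  p=0, q=0, r=1: formula gives 1, g = 1 ✓
  p=0, q=1, r=0: formula gives 0, g = 0 ✓
  p=0, q=1, r=1: formula gives 1, g = 1 ✓
  p=1, q=0, r=0: formula gives 0, g = 0 ✓
  … (the remaining 3 rows also agree.)
Every row agrees, so the formula is equivalent.

Yes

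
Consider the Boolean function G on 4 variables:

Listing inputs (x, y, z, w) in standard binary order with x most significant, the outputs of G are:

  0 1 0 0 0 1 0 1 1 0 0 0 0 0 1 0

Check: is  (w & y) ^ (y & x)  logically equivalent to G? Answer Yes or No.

No

Evaluate (w & y) ^ (y & x) on each row and compare to G:
  x=0, y=0, z=0, w=0: formula gives 0, G = 0 ✓
  x=0, y=0, z=0, w=1: formula gives 0, but G = 1 ✗
Row (0,0,0,1) is a counterexample, so the formula is not equivalent to G.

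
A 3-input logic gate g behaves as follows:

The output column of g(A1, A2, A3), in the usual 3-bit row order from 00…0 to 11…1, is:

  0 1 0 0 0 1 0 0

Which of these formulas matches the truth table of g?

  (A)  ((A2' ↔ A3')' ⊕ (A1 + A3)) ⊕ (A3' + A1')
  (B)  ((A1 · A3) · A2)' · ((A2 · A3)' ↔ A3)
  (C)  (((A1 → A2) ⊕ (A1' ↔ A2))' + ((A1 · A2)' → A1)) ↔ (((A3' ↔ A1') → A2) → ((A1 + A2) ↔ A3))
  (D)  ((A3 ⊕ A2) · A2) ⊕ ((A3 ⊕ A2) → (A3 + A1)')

(A) disagrees with g on (0,0,0) (formula → 1, table → 0); rule it out.
(C) disagrees with g on (0,1,1) (formula → 1, table → 0); rule it out.
(D) disagrees with g on (0,0,0) (formula → 1, table → 0); rule it out.
Only (B) survives; checking it on all 8 rows confirms it matches g.

B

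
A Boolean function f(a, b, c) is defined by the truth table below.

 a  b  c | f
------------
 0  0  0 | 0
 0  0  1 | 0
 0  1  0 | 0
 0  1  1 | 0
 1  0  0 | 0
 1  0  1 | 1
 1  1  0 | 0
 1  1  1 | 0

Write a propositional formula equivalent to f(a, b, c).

Only row (1,0,1) gives 1. That row's minterm a·¬b·c is f directly.

f(a, b, c) = (a · b') · c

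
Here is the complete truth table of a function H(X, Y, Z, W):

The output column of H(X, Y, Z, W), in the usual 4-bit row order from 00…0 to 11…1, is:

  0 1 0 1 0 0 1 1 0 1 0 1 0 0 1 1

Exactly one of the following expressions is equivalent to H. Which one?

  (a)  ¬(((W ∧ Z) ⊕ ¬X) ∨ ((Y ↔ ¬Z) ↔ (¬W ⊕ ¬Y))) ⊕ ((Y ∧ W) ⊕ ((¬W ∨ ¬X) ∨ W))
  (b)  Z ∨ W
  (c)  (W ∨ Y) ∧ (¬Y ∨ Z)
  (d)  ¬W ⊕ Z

c

(a): at (0,0,0,0) it gives 1, but H = 0 — eliminated.
(b): at (0,0,1,0) it gives 1, but H = 0 — eliminated.
(d): at (0,0,0,0) it gives 1, but H = 0 — eliminated.
That leaves (c). Evaluating it on every row reproduces the table of H exactly.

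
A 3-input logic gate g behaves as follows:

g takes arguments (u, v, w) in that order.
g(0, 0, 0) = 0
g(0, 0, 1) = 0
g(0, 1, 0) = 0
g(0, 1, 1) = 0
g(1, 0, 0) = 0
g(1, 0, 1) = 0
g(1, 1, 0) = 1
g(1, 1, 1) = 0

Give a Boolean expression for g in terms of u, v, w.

g(u, v, w) = (u AND v) AND NOT w

Only row (1,1,0) gives 1. That row's minterm u·v·¬w is g directly.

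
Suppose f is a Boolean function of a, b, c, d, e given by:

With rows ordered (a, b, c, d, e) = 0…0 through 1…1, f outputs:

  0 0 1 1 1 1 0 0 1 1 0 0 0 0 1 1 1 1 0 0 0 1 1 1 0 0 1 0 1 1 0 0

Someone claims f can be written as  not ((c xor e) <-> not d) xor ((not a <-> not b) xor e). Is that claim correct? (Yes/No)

Test each input against both f and the formula:
  a=0, b=0, c=0, d=0, e=0: formula gives 0, f = 0 ✓
  a=0, b=0, c=0, d=0, e=1: formula gives 0, f = 0 ✓
  a=0, b=0, c=0, d=1, e=0: formula gives 1, f = 1 ✓
  a=0, b=0, c=0, d=1, e=1: formula gives 1, f = 1 ✓
  …
  a=1, b=0, c=1, d=0, e=1: formula gives 0, but f = 1 ✗
Row (1,0,1,0,1) is a counterexample, so the formula is not equivalent to f.

No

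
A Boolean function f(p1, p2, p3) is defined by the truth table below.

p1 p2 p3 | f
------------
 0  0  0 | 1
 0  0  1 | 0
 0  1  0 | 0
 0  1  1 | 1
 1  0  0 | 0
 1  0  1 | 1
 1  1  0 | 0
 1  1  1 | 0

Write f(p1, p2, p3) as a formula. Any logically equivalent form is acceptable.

Collect the rows where f=1 — (0,0,0), (0,1,1), (1,0,1) — and write one minterm per row: ¬p1·¬p2·¬p3, ¬p1·p2·p3, p1·¬p2·p3. Their union (logical OR) reproduces the table exactly.

f(p1, p2, p3) = (((p1' · p2') · p3') + ((p1' · p2) · p3)) + ((p1 · p2') · p3)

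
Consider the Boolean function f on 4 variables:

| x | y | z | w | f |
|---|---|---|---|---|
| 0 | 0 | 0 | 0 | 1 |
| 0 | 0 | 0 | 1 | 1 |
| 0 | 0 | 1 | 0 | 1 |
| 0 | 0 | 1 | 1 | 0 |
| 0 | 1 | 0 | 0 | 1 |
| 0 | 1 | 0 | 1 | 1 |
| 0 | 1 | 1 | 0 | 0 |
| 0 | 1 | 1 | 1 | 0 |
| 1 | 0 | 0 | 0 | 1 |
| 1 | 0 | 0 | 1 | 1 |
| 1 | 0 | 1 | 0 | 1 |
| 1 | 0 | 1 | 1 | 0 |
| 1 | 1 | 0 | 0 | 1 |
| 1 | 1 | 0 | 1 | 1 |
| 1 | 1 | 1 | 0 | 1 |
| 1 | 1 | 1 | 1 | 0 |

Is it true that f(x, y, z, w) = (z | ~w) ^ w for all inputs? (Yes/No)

No

Test each input against both f and the formula:
  x=0, y=0, z=0, w=0: formula gives 1, f = 1 ✓
  x=0, y=0, z=0, w=1: formula gives 1, f = 1 ✓
  x=0, y=0, z=1, w=0: formula gives 1, f = 1 ✓
  x=0, y=0, z=1, w=1: formula gives 0, f = 0 ✓
  …
  x=0, y=1, z=1, w=0: formula gives 1, but f = 0 ✗
A single disagreement suffices: at (0,1,1,0) they differ, so the formula does not compute f.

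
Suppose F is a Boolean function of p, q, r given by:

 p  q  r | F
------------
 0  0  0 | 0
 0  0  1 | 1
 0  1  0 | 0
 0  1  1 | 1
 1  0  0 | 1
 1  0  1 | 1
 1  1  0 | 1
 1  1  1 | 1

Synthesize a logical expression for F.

F(p, q, r) = NOT (((NOT p AND NOT q) AND NOT r) OR ((NOT p AND q) AND NOT r))

There are just 2 zero rows: (0,0,0), (0,1,0). Their minterms are ¬p·¬q·¬r, ¬p·q·¬r; the OR of those covers precisely the 0-outputs, and negating it yields F.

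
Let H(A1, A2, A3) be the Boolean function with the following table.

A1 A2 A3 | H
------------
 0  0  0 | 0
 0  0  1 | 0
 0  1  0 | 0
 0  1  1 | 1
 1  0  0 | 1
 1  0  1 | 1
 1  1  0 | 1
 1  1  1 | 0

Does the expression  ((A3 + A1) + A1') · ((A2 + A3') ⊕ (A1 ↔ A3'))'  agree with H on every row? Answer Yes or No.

Yes

Check the formula against H row by row:
  A1=0, A2=0, A3=0: formula gives 0, H = 0 ✓
  A1=0, A2=0, A3=1: formula gives 0, H = 0 ✓
  A1=0, A2=1, A3=0: formula gives 0, H = 0 ✓
  A1=0, A2=1, A3=1: formula gives 1, H = 1 ✓
  A1=1, A2=0, A3=0: formula gives 1, H = 1 ✓
  …and likewise for the remaining 3 rows.
No disagreement on any input; they are logically equivalent.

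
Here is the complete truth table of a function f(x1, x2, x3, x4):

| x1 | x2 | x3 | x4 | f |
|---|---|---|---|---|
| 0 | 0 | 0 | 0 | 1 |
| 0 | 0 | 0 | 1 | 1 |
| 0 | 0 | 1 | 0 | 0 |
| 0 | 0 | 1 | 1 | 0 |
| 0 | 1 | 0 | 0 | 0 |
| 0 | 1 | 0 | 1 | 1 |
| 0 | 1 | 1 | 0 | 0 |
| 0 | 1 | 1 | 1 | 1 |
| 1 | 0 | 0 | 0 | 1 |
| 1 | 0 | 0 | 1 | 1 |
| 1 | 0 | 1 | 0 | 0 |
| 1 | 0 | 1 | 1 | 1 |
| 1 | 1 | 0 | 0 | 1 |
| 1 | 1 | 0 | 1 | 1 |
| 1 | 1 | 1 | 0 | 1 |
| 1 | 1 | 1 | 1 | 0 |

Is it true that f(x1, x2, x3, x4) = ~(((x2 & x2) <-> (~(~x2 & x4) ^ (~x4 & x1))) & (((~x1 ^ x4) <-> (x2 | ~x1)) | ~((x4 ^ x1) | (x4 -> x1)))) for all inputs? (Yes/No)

Test each input against both f and the formula:
  x1=0, x2=0, x3=0, x4=0: formula gives 1, f = 1 ✓
  x1=0, x2=0, x3=0, x4=1: formula gives 1, f = 1 ✓
  x1=0, x2=0, x3=1, x4=0: formula gives 1, but f = 0 ✗
Since they disagree at (0,0,1,0), the expression is not a correct formula for f.

No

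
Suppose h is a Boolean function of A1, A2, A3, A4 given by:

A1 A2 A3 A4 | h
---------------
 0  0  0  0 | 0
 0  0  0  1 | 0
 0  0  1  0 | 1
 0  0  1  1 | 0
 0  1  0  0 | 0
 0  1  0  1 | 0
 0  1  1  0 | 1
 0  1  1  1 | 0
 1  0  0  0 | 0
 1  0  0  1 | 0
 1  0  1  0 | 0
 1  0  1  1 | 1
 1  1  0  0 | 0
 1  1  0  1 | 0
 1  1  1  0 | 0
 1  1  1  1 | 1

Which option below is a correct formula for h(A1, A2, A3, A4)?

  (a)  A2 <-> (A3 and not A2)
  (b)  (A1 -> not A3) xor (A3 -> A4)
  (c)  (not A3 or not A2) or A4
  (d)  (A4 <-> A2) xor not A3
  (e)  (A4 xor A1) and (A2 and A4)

b

(a) fails at (0,0,0,0): the formula yields 1, h is 0.
(c) fails at (0,0,0,0): the formula yields 1, h is 0.
(d) fails at (0,0,0,1): the formula yields 1, h is 0.
(e) fails at (0,0,1,0): the formula yields 0, h is 1.
That leaves (b). Evaluating it on every row reproduces the table of h exactly.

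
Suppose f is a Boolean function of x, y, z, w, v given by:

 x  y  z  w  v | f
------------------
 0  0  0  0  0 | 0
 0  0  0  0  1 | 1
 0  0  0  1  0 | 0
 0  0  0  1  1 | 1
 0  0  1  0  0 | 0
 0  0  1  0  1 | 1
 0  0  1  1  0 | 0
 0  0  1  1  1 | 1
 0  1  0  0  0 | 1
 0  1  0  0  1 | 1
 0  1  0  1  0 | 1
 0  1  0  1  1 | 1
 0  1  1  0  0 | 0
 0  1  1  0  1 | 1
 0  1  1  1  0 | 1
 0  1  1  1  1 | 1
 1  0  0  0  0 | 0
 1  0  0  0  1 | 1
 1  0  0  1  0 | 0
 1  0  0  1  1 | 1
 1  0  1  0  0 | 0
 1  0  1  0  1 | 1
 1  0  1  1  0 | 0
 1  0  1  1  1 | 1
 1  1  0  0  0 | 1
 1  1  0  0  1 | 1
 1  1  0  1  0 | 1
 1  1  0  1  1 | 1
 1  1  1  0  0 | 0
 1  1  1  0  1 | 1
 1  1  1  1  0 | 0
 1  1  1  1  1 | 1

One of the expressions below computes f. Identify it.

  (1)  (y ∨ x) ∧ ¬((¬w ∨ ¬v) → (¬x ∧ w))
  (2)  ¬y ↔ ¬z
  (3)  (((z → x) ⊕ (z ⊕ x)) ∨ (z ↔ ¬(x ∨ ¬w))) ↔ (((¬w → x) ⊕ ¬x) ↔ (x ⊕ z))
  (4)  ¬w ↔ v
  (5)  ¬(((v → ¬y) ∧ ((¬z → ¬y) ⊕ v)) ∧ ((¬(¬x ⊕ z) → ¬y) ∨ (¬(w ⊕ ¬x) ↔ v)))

(1) fails at (0,0,0,0,1): the formula yields 0, f is 1.
(2) fails at (0,0,0,0,0): the formula yields 1, f is 0.
(3) fails at (0,0,0,0,1): the formula yields 0, f is 1.
(4) fails at (0,0,0,1,0): the formula yields 1, f is 0.
That leaves (5). Evaluating it on every row reproduces the table of f exactly.

5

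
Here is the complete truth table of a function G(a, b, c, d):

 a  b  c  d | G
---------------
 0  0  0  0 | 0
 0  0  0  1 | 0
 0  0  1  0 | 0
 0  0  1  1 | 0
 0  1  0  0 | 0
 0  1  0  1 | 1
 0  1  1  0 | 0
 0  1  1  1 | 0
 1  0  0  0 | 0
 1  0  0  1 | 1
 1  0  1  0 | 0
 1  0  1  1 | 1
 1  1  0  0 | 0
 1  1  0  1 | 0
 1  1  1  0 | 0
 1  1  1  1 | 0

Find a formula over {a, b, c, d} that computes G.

The 1-rows are (0,1,0,1), (1,0,0,1), (1,0,1,1). Each contributes one minterm — ¬a·b·¬c·d; a·¬b·¬c·d; a·¬b·c·d — and their disjunction is a sum-of-products form of G.

G(a, b, c, d) = ((((~a & b) & ~c) & d) | (((a & ~b) & ~c) & d)) | (((a & ~b) & c) & d)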